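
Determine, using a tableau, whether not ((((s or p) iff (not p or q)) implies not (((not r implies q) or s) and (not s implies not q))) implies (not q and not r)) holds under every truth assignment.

Not valid

Assume the negation and expand:
Initial set: {not not ((((s or p) iff (not p or q)) implies not (((not r implies q) or s) and (not s implies not q))) implies (not q and not r))}.
not not ((((s or p) iff (not p or q)) implies not (((not r implies q) or s) and (not s implies not q))) implies (not q and not r)): β-rule — branch into not (((s or p) iff (not p or q)) implies not (((not r implies q) or s) and (not s implies not q)))  //  (not q and not r).
  branch 1 (add not (((s or p) iff (not p or q)) implies not (((not r implies q) or s) and (not s implies not q)))):
    not (((s or p) iff (not p or q)) implies not (((not r implies q) or s) and (not s implies not q))): α-rule — add ((s or p) iff (not p or q)), not not (((not r implies q) or s) and (not s implies not q)).
    not not (((not r implies q) or s) and (not s implies not q)): α-rule — add ((not r implies q) or s), (not s implies not q).
    ((s or p) iff (not p or q)): β-rule — branch into (s or p), (not p or q)  //  not (s or p), not (not p or q).
      branch 1.1 (add (s or p), (not p or q)):
        ((not r implies q) or s): β-rule — branch into (not r implies q)  //  s.
          branch 1.1.1 (add (not r implies q)):
            (not s implies not q): β-rule — branch into not not s  //  not q.
              branch 1.1.1.1 (add not not s):
                (s or p): β-rule — branch into s  //  p.
                  branch 1.1.1.1.1 (add s):
                    (not p or q): β-rule — branch into not p  //  q.
                      branch 1.1.1.1.1.1 (add not p):
                        (not r implies q): β-rule — branch into not not r  //  q.
                          branch 1.1.1.1.1.1.1 (add not not r):
                            ○ open, literals {p=0, r=1, s=1}.
                          branch 1.1.1.1.1.1.2 (add q):
                            ○ open, literals {p=0, q=1, s=1}.
                      branch 1.1.1.1.1.2 (add q):
                        (not r implies q): β-rule — branch into not not r  //  q.
                          branch 1.1.1.1.1.2.1 (add not not r):
                            ○ open, literals {q=1, r=1, s=1}.
                          branch 1.1.1.1.1.2.2 (add q):
                            ○ open, literals {q=1, s=1}.
                  branch 1.1.1.1.2 (add p):
                    (not p or q): β-rule — branch into not p  //  q.
                      branch 1.1.1.1.2.1 (add not p):
                        × closes — contains both p and not p.
                      branch 1.1.1.1.2.2 (add q):
                        (not r implies q): β-rule — branch into not not r  //  q.
                          branch 1.1.1.1.2.2.1 (add not not r):
                            ○ open, literals {p=1, q=1, r=1, s=1}.
                          branch 1.1.1.1.2.2.2 (add q):
                            ○ open, literals {p=1, q=1, s=1}.
              branch 1.1.1.2 (add not q):
                (s or p): β-rule — branch into s  //  p.
                  branch 1.1.1.2.1 (add s):
                    (not p or q): β-rule — branch into not p  //  q.
                      branch 1.1.1.2.1.1 (add not p):
                        (not r implies q): β-rule — branch into not not r  //  q.
                          branch 1.1.1.2.1.1.1 (add not not r):
                            ○ open, literals {p=0, q=0, r=1, s=1}.
                          branch 1.1.1.2.1.1.2 (add q):
                            × closes — contains both q and not q.
                      branch 1.1.1.2.1.2 (add q):
                        × closes — contains both q and not q.
                  branch 1.1.1.2.2 (add p):
                    (not p or q): β-rule — branch into not p  //  q.
                      branch 1.1.1.2.2.1 (add not p):
                        × closes — contains both p and not p.
                      branch 1.1.1.2.2.2 (add q):
                        × closes — contains both q and not q.
          branch 1.1.2 (add s):
            (not s implies not q): β-rule — branch into not not s  //  not q.
              branch 1.1.2.1 (add not not s):
                (s or p): β-rule — branch into s  //  p.
                  branch 1.1.2.1.1 (add s):
                    (not p or q): β-rule — branch into not p  //  q.
                      branch 1.1.2.1.1.1 (add not p):
                        ○ open, literals {p=0, s=1}.
                      branch 1.1.2.1.1.2 (add q):
                        ○ open, literals {q=1, s=1}.
                  branch 1.1.2.1.2 (add p):
                    (not p or q): β-rule — branch into not p  //  q.
                      branch 1.1.2.1.2.1 (add not p):
                        × closes — contains both p and not p.
                      branch 1.1.2.1.2.2 (add q):
                        ○ open, literals {p=1, q=1, s=1}.
              branch 1.1.2.2 (add not q):
                (s or p): β-rule — branch into s  //  p.
                  branch 1.1.2.2.1 (add s):
                    (not p or q): β-rule — branch into not p  //  q.
                      branch 1.1.2.2.1.1 (add not p):
                        ○ open, literals {p=0, q=0, s=1}.
                      branch 1.1.2.2.1.2 (add q):
                        × closes — contains both q and not q.
                  branch 1.1.2.2.2 (add p):
                    (not p or q): β-rule — branch into not p  //  q.
                      branch 1.1.2.2.2.1 (add not p):
                        × closes — contains both p and not p.
                      branch 1.1.2.2.2.2 (add q):
                        × closes — contains both q and not q.
      branch 1.2 (add not (s or p), not (not p or q)):
        not (s or p): α-rule — add not s, not p.
        not (not p or q): α-rule — add not not p, not q.
        × closes — contains both p and not p.
  branch 2 (add (not q and not r)):
    (not q and not r): α-rule — add not q, not r.
    ○ open, literals {q=0, r=0}.
10 branches closed, 12 open.
An open branch gives a countermodel: p=0, r=1, s=1 (unmentioned atoms arbitrary); under it the original formula is false.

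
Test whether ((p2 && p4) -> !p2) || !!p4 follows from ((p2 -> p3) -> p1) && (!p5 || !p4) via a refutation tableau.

Initial set: {(((p2 -> p3) -> p1) && (!p5 || !p4)); !(((p2 && p4) -> !p2) || !!p4)}.
(((p2 -> p3) -> p1) && (!p5 || !p4)): α-rule — add ((p2 -> p3) -> p1), (!p5 || !p4).
!(((p2 && p4) -> !p2) || !!p4): α-rule — add !((p2 && p4) -> !p2), !!!p4.
!((p2 && p4) -> !p2): α-rule — add (p2 && p4), !!p2.
!!!p4: drop double negation, giving !p4.
(p2 && p4): α-rule — add p2, p4.
× closes — contains both p4 and !p4.
All 1 branch closes.
Every branch closed, so the premises entail the conclusion.

Yes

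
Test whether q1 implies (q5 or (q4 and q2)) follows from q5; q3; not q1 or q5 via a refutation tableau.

Yes

Initial set: {q5; q3; (not q1 or q5); not (q1 implies (q5 or (q4 and q2)))}.
not (q1 implies (q5 or (q4 and q2))): α-rule — add q1, not (q5 or (q4 and q2)).
not (q5 or (q4 and q2)): α-rule — add not q5, not (q4 and q2).
× closes — contains both q5 and not q5.
All 1 branch closes.
Every branch closed, so the premises entail the conclusion.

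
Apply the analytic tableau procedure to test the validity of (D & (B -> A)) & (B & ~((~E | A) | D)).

Not valid

Assume the negation and expand:
Initial set: {F ((D & (B -> A)) & (B & ~((~E | A) | D)))}.
F ((D & (B -> A)) & (B & ~((~E | A) | D))): β-rule — branch into F (D & (B -> A))  //  F (B & ~((~E | A) | D)).
  branch 1 (add F (D & (B -> A))):
    F (D & (B -> A)): β-rule — branch into F D  //  F (B -> A).
      branch 1.1 (add F D):
        ○ open, literals {D=false}.
      branch 1.2 (add F (B -> A)):
        F (B -> A): α-rule — add T B, F A.
        ○ open, literals {A=false, B=true}.
  branch 2 (add F (B & ~((~E | A) | D))):
    F (B & ~((~E | A) | D)): β-rule — branch into F B  //  F ~((~E | A) | D).
      branch 2.1 (add F B):
        ○ open, literals {B=false}.
      branch 2.2 (add F ~((~E | A) | D)):
        F ~((~E | A) | D): β-rule — branch into T (~E | A)  //  T D.
          branch 2.2.1 (add T (~E | A)):
            T (~E | A): β-rule — branch into T ~E  //  T A.
              branch 2.2.1.1 (add T ~E):
                ○ open, literals {E=false}.
              branch 2.2.1.2 (add T A):
                ○ open, literals {A=true}.
          branch 2.2.2 (add T D):
            ○ open, literals {D=true}.
0 branches closed, 6 open.
An open branch gives a countermodel: D=false (unmentioned atoms arbitrary); under it the original formula is false.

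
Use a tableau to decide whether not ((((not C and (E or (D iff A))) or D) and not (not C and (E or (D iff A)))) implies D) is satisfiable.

Initial set: {not ((((not C and (E or (D iff A))) or D) and not (not C and (E or (D iff A)))) implies D)}.
not ((((not C and (E or (D iff A))) or D) and not (not C and (E or (D iff A)))) implies D): α-rule — add (((not C and (E or (D iff A))) or D) and not (not C and (E or (D iff A)))), not D.
(((not C and (E or (D iff A))) or D) and not (not C and (E or (D iff A)))): α-rule — add ((not C and (E or (D iff A))) or D), not (not C and (E or (D iff A))).
((not C and (E or (D iff A))) or D): β-rule — branch into (not C and (E or (D iff A)))  //  D.
  branch 1 (add (not C and (E or (D iff A)))):
    (not C and (E or (D iff A))): α-rule — add not C, (E or (D iff A)).
    not (not C and (E or (D iff A))): β-rule — branch into not not C  //  not (E or (D iff A)).
      branch 1.1 (add not not C):
        × closes — contains both C and not C.
      branch 1.2 (add not (E or (D iff A))):
        not (E or (D iff A)): α-rule — add not E, not (D iff A).
        (E or (D iff A)): β-rule — branch into E  //  (D iff A).
          branch 1.2.1 (add E):
            × closes — contains both E and not E.
          branch 1.2.2 (add (D iff A)):
            not (D iff A): β-rule — branch into D, not A  //  not D, A.
              branch 1.2.2.1 (add D, not A):
                × closes — contains both D and not D.
              branch 1.2.2.2 (add not D, A):
                (D iff A): β-rule — branch into D, A  //  not D, not A.
                  branch 1.2.2.2.1 (add D, A):
                    × closes — contains both D and not D.
                  branch 1.2.2.2.2 (add not D, not A):
                    × closes — contains both A and not A.
  branch 2 (add D):
    × closes — contains both D and not D.
All 6 branches close.
Every branch closed; the formula is unsatisfiable.

Unsatisfiable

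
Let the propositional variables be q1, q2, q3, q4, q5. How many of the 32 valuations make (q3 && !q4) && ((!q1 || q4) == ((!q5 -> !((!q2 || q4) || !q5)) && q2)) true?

Initial set: {T ((q3 && !q4) && ((!q1 || q4) == ((!q5 -> !((!q2 || q4) || !q5)) && q2)))}.
T ((q3 && !q4) && ((!q1 || q4) == ((!q5 -> !((!q2 || q4) || !q5)) && q2))): α-rule — add T (q3 && !q4), T ((!q1 || q4) == ((!q5 -> !((!q2 || q4) || !q5)) && q2)).
T (q3 && !q4): α-rule — add T q3, T !q4.
T ((!q1 || q4) == ((!q5 -> !((!q2 || q4) || !q5)) && q2)): β-rule — branch into T (!q1 || q4), T ((!q5 -> !((!q2 || q4) || !q5)) && q2)  //  F (!q1 || q4), F ((!q5 -> !((!q2 || q4) || !q5)) && q2).
  branch 1 (add T (!q1 || q4), T ((!q5 -> !((!q2 || q4) || !q5)) && q2)):
    T ((!q5 -> !((!q2 || q4) || !q5)) && q2): α-rule — add T (!q5 -> !((!q2 || q4) || !q5)), T q2.
    T (!q1 || q4): β-rule — branch into T !q1  //  T q4.
      branch 1.1 (add T !q1):
        T (!q5 -> !((!q2 || q4) || !q5)): β-rule — branch into F !q5  //  T !((!q2 || q4) || !q5).
          branch 1.1.1 (add F !q5):
            ○ open, literals {q1=0, q2=1, q3=1, q4=0, q5=1}.
          branch 1.1.2 (add T !((!q2 || q4) || !q5)):
            T !((!q2 || q4) || !q5): α-rule — add F (!q2 || q4), F !q5.
            F (!q2 || q4): α-rule — add F !q2, F q4.
            ○ open, literals {q1=0, q2=1, q3=1, q4=0, q5=1}.
      branch 1.2 (add T q4):
        × closes — contains both q4 and !q4.
  branch 2 (add F (!q1 || q4), F ((!q5 -> !((!q2 || q4) || !q5)) && q2)):
    F (!q1 || q4): α-rule — add F !q1, F q4.
    F ((!q5 -> !((!q2 || q4) || !q5)) && q2): β-rule — branch into F (!q5 -> !((!q2 || q4) || !q5))  //  F q2.
      branch 2.1 (add F (!q5 -> !((!q2 || q4) || !q5))):
        F (!q5 -> !((!q2 || q4) || !q5)): α-rule — add T !q5, F !((!q2 || q4) || !q5).
        F !((!q2 || q4) || !q5): β-rule — branch into T (!q2 || q4)  //  T !q5.
          branch 2.1.1 (add T (!q2 || q4)):
            T (!q2 || q4): β-rule — branch into T !q2  //  T q4.
              branch 2.1.1.1 (add T !q2):
                ○ open, literals {q1=1, q2=0, q3=1, q4=0, q5=0}.
              branch 2.1.1.2 (add T q4):
                × closes — contains both q4 and !q4.
          branch 2.1.2 (add T !q5):
            ○ open, literals {q1=1, q3=1, q4=0, q5=0}.
      branch 2.2 (add F q2):
        ○ open, literals {q1=1, q2=0, q3=1, q4=0}.
2 branches closed, 5 open.
Each open branch fixes some atoms; the unmentioned ones are free. Counting distinct full assignments: branch {q1=0, q2=1, q3=1, q4=0, q5=1} (none free) contributes 1 new; branch {q1=0, q2=1, q3=1, q4=0, q5=1} (none free) contributes 0 new; branch {q1=1, q2=0, q3=1, q4=0, q5=0} (none free) contributes 1 new; branch {q1=1, q3=1, q4=0, q5=0} (q2) contributes 1 new; branch {q1=1, q2=0, q3=1, q4=0} (q5) contributes 1 new. Total: 4.

4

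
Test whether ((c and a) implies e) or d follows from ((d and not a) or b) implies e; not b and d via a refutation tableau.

Yes

Initial set: {(((d and not a) or b) implies e); (not b and d); not (((c and a) implies e) or d)}.
(not b and d): α-rule — add not b, d.
not (((c and a) implies e) or d): α-rule — add not ((c and a) implies e), not d.
× closes — contains both d and not d.
All 1 branch closes.
Every branch closed, so the premises entail the conclusion.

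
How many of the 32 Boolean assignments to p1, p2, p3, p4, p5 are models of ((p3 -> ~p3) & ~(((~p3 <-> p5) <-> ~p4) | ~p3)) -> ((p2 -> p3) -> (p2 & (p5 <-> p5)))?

Initial set: {(((p3 -> ~p3) & ~(((~p3 <-> p5) <-> ~p4) | ~p3)) -> ((p2 -> p3) -> (p2 & (p5 <-> p5))))}.
(((p3 -> ~p3) & ~(((~p3 <-> p5) <-> ~p4) | ~p3)) -> ((p2 -> p3) -> (p2 & (p5 <-> p5)))): β-rule — branch into ~((p3 -> ~p3) & ~(((~p3 <-> p5) <-> ~p4) | ~p3))  //  ((p2 -> p3) -> (p2 & (p5 <-> p5))).
  branch 1 (add ~((p3 -> ~p3) & ~(((~p3 <-> p5) <-> ~p4) | ~p3))):
    ~((p3 -> ~p3) & ~(((~p3 <-> p5) <-> ~p4) | ~p3)): β-rule — branch into ~(p3 -> ~p3)  //  ~~(((~p3 <-> p5) <-> ~p4) | ~p3).
      branch 1.1 (add ~(p3 -> ~p3)):
        ~(p3 -> ~p3): α-rule — add p3, ~~p3.
        ○ open, literals {p3=T}.
      branch 1.2 (add ~~(((~p3 <-> p5) <-> ~p4) | ~p3)):
        ~~(((~p3 <-> p5) <-> ~p4) | ~p3): β-rule — branch into ((~p3 <-> p5) <-> ~p4)  //  ~p3.
          branch 1.2.1 (add ((~p3 <-> p5) <-> ~p4)):
            ((~p3 <-> p5) <-> ~p4): β-rule — branch into (~p3 <-> p5), ~p4  //  ~(~p3 <-> p5), ~~p4.
              branch 1.2.1.1 (add (~p3 <-> p5), ~p4):
                (~p3 <-> p5): β-rule — branch into ~p3, p5  //  ~~p3, ~p5.
                  branch 1.2.1.1.1 (add ~p3, p5):
                    ○ open, literals {p3=F, p4=F, p5=T}.
                  branch 1.2.1.1.2 (add ~~p3, ~p5):
                    ○ open, literals {p3=T, p4=F, p5=F}.
              branch 1.2.1.2 (add ~(~p3 <-> p5), ~~p4):
                ~(~p3 <-> p5): β-rule — branch into ~p3, ~p5  //  ~~p3, p5.
                  branch 1.2.1.2.1 (add ~p3, ~p5):
                    ○ open, literals {p3=F, p4=T, p5=F}.
                  branch 1.2.1.2.2 (add ~~p3, p5):
                    ○ open, literals {p3=T, p4=T, p5=T}.
          branch 1.2.2 (add ~p3):
            ○ open, literals {p3=F}.
  branch 2 (add ((p2 -> p3) -> (p2 & (p5 <-> p5)))):
    ((p2 -> p3) -> (p2 & (p5 <-> p5))): β-rule — branch into ~(p2 -> p3)  //  (p2 & (p5 <-> p5)).
      branch 2.1 (add ~(p2 -> p3)):
        ~(p2 -> p3): α-rule — add p2, ~p3.
        ○ open, literals {p2=T, p3=F}.
      branch 2.2 (add (p2 & (p5 <-> p5))):
        (p2 & (p5 <-> p5)): α-rule — add p2, (p5 <-> p5).
        (p5 <-> p5): β-rule — branch into p5, p5  //  ~p5, ~p5.
          branch 2.2.1 (add p5, p5):
            ○ open, literals {p2=T, p5=T}.
          branch 2.2.2 (add ~p5, ~p5):
            ○ open, literals {p2=T, p5=F}.
0 branches closed, 9 open.
Each open branch fixes some atoms; the unmentioned ones are free. Counting distinct full assignments: branch {p3=T} (p1, p2, p4, p5) contributes 16 new; branch {p3=F, p4=F, p5=T} (p1, p2) contributes 4 new; branch {p3=T, p4=F, p5=F} (p1, p2) contributes 0 new; branch {p3=F, p4=T, p5=F} (p1, p2) contributes 4 new; branch {p3=T, p4=T, p5=T} (p1, p2) contributes 0 new; branch {p3=F} (p1, p2, p4, p5) contributes 8 new; branch {p2=T, p3=F} (p1, p4, p5) contributes 0 new; branch {p2=T, p5=T} (p1, p3, p4) contributes 0 new; branch {p2=T, p5=F} (p1, p3, p4) contributes 0 new. Total: 32.

32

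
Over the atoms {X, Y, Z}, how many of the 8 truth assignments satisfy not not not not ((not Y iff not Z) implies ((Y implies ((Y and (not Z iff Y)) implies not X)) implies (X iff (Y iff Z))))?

6

Initial set: {not not not not ((not Y iff not Z) implies ((Y implies ((Y and (not Z iff Y)) implies not X)) implies (X iff (Y iff Z))))}.
not not not not ((not Y iff not Z) implies ((Y implies ((Y and (not Z iff Y)) implies not X)) implies (X iff (Y iff Z)))): drop double negation, giving not not ((not Y iff not Z) implies ((Y implies ((Y and (not Z iff Y)) implies not X)) implies (X iff (Y iff Z)))).
not not ((not Y iff not Z) implies ((Y implies ((Y and (not Z iff Y)) implies not X)) implies (X iff (Y iff Z)))): drop double negation, giving ((not Y iff not Z) implies ((Y implies ((Y and (not Z iff Y)) implies not X)) implies (X iff (Y iff Z)))).
((not Y iff not Z) implies ((Y implies ((Y and (not Z iff Y)) implies not X)) implies (X iff (Y iff Z)))): β-rule — branch into not (not Y iff not Z)  //  ((Y implies ((Y and (not Z iff Y)) implies not X)) implies (X iff (Y iff Z))).
  branch 1 (add not (not Y iff not Z)):
    not (not Y iff not Z): β-rule — branch into not Y, not not Z  //  not not Y, not Z.
      branch 1.1 (add not Y, not not Z):
        ○ open, literals {Y=F, Z=T}.
      branch 1.2 (add not not Y, not Z):
        ○ open, literals {Y=T, Z=F}.
  branch 2 (add ((Y implies ((Y and (not Z iff Y)) implies not X)) implies (X iff (Y iff Z)))):
    ((Y implies ((Y and (not Z iff Y)) implies not X)) implies (X iff (Y iff Z))): β-rule — branch into not (Y implies ((Y and (not Z iff Y)) implies not X))  //  (X iff (Y iff Z)).
      branch 2.1 (add not (Y implies ((Y and (not Z iff Y)) implies not X))):
        not (Y implies ((Y and (not Z iff Y)) implies not X)): α-rule — add Y, not ((Y and (not Z iff Y)) implies not X).
        not ((Y and (not Z iff Y)) implies not X): α-rule — add (Y and (not Z iff Y)), not not X.
        (Y and (not Z iff Y)): α-rule — add Y, (not Z iff Y).
        (not Z iff Y): β-rule — branch into not Z, Y  //  not not Z, not Y.
          branch 2.1.1 (add not Z, Y):
            ○ open, literals {X=T, Y=T, Z=F}.
          branch 2.1.2 (add not not Z, not Y):
            × closes — contains both Y and not Y.
      branch 2.2 (add (X iff (Y iff Z))):
        (X iff (Y iff Z)): β-rule — branch into X, (Y iff Z)  //  not X, not (Y iff Z).
          branch 2.2.1 (add X, (Y iff Z)):
            (Y iff Z): β-rule — branch into Y, Z  //  not Y, not Z.
              branch 2.2.1.1 (add Y, Z):
                ○ open, literals {X=T, Y=T, Z=T}.
              branch 2.2.1.2 (add not Y, not Z):
                ○ open, literals {X=T, Y=F, Z=F}.
          branch 2.2.2 (add not X, not (Y iff Z)):
            not (Y iff Z): β-rule — branch into Y, not Z  //  not Y, Z.
              branch 2.2.2.1 (add Y, not Z):
                ○ open, literals {X=F, Y=T, Z=F}.
              branch 2.2.2.2 (add not Y, Z):
                ○ open, literals {X=F, Y=F, Z=T}.
1 branch closed, 7 open.
Each open branch fixes some atoms; the unmentioned ones are free. Counting distinct full assignments: branch {Y=F, Z=T} (X) contributes 2 new; branch {Y=T, Z=F} (X) contributes 2 new; branch {X=T, Y=T, Z=F} (none free) contributes 0 new; branch {X=T, Y=T, Z=T} (none free) contributes 1 new; branch {X=T, Y=F, Z=F} (none free) contributes 1 new; branch {X=F, Y=T, Z=F} (none free) contributes 0 new; branch {X=F, Y=F, Z=T} (none free) contributes 0 new. Total: 6.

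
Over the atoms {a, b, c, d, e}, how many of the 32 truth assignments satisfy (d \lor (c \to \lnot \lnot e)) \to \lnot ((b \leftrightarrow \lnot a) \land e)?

24

Initial set: {((d \lor (c \to \lnot \lnot e)) \to \lnot ((b \leftrightarrow \lnot a) \land e))}.
((d \lor (c \to \lnot \lnot e)) \to \lnot ((b \leftrightarrow \lnot a) \land e)): β-rule — branch into \lnot (d \lor (c \to \lnot \lnot e))  //  \lnot ((b \leftrightarrow \lnot a) \land e).
  branch 1 (add \lnot (d \lor (c \to \lnot \lnot e))):
    \lnot (d \lor (c \to \lnot \lnot e)): α-rule — add \lnot d, \lnot (c \to \lnot \lnot e).
    \lnot (c \to \lnot \lnot e): α-rule — add c, \lnot \lnot \lnot e.
    \lnot \lnot \lnot e: drop double negation, giving \lnot e.
    ○ open, literals {c=T, d=F, e=F}.
  branch 2 (add \lnot ((b \leftrightarrow \lnot a) \land e)):
    \lnot ((b \leftrightarrow \lnot a) \land e): β-rule — branch into \lnot (b \leftrightarrow \lnot a)  //  \lnot e.
      branch 2.1 (add \lnot (b \leftrightarrow \lnot a)):
        \lnot (b \leftrightarrow \lnot a): β-rule — branch into b, \lnot \lnot a  //  \lnot b, \lnot a.
          branch 2.1.1 (add b, \lnot \lnot a):
            ○ open, literals {a=T, b=T}.
          branch 2.1.2 (add \lnot b, \lnot a):
            ○ open, literals {a=F, b=F}.
      branch 2.2 (add \lnot e):
        ○ open, literals {e=F}.
0 branches closed, 4 open.
Each open branch fixes some atoms; the unmentioned ones are free. Counting distinct full assignments: branch {c=T, d=F, e=F} (a, b) contributes 4 new; branch {a=T, b=T} (c, d, e) contributes 7 new; branch {a=F, b=F} (c, d, e) contributes 7 new; branch {e=F} (a, b, c, d) contributes 6 new. Total: 24.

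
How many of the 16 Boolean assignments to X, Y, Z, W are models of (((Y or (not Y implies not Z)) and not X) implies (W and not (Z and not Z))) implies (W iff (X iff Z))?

10

Initial set: {T ((((Y or (not Y implies not Z)) and not X) implies (W and not (Z and not Z))) implies (W iff (X iff Z)))}.
T ((((Y or (not Y implies not Z)) and not X) implies (W and not (Z and not Z))) implies (W iff (X iff Z))): β-rule — branch into F (((Y or (not Y implies not Z)) and not X) implies (W and not (Z and not Z)))  //  T (W iff (X iff Z)).
  branch 1 (add F (((Y or (not Y implies not Z)) and not X) implies (W and not (Z and not Z)))):
    F (((Y or (not Y implies not Z)) and not X) implies (W and not (Z and not Z))): α-rule — add T ((Y or (not Y implies not Z)) and not X), F (W and not (Z and not Z)).
    T ((Y or (not Y implies not Z)) and not X): α-rule — add T (Y or (not Y implies not Z)), T not X.
    F (W and not (Z and not Z)): β-rule — branch into F W  //  F not (Z and not Z).
      branch 1.1 (add F W):
        T (Y or (not Y implies not Z)): β-rule — branch into T Y  //  T (not Y implies not Z).
          branch 1.1.1 (add T Y):
            ○ open, literals {W=F, X=F, Y=T}.
          branch 1.1.2 (add T (not Y implies not Z)):
            T (not Y implies not Z): β-rule — branch into F not Y  //  T not Z.
              branch 1.1.2.1 (add F not Y):
                ○ open, literals {W=F, X=F, Y=T}.
              branch 1.1.2.2 (add T not Z):
                ○ open, literals {W=F, X=F, Z=F}.
      branch 1.2 (add F not (Z and not Z)):
        F not (Z and not Z): α-rule — add T Z, T not Z.
        × closes — contains both Z and not Z.
  branch 2 (add T (W iff (X iff Z))):
    T (W iff (X iff Z)): β-rule — branch into T W, T (X iff Z)  //  F W, F (X iff Z).
      branch 2.1 (add T W, T (X iff Z)):
        T (X iff Z): β-rule — branch into T X, T Z  //  F X, F Z.
          branch 2.1.1 (add T X, T Z):
            ○ open, literals {W=T, X=T, Z=T}.
          branch 2.1.2 (add F X, F Z):
            ○ open, literals {W=T, X=F, Z=F}.
      branch 2.2 (add F W, F (X iff Z)):
        F (X iff Z): β-rule — branch into T X, F Z  //  F X, T Z.
          branch 2.2.1 (add T X, F Z):
            ○ open, literals {W=F, X=T, Z=F}.
          branch 2.2.2 (add F X, T Z):
            ○ open, literals {W=F, X=F, Z=T}.
1 branch closed, 7 open.
Each open branch fixes some atoms; the unmentioned ones are free. Counting distinct full assignments: branch {W=F, X=F, Y=T} (Z) contributes 2 new; branch {W=F, X=F, Y=T} (Z) contributes 0 new; branch {W=F, X=F, Z=F} (Y) contributes 1 new; branch {W=T, X=T, Z=T} (Y) contributes 2 new; branch {W=T, X=F, Z=F} (Y) contributes 2 new; branch {W=F, X=T, Z=F} (Y) contributes 2 new; branch {W=F, X=F, Z=T} (Y) contributes 1 new. Total: 10.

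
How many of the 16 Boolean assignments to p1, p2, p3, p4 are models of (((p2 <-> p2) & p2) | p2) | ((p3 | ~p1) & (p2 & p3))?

Initial set: {T ((((p2 <-> p2) & p2) | p2) | ((p3 | ~p1) & (p2 & p3)))}.
T ((((p2 <-> p2) & p2) | p2) | ((p3 | ~p1) & (p2 & p3))): β-rule — branch into T (((p2 <-> p2) & p2) | p2)  //  T ((p3 | ~p1) & (p2 & p3)).
  branch 1 (add T (((p2 <-> p2) & p2) | p2)):
    T (((p2 <-> p2) & p2) | p2): β-rule — branch into T ((p2 <-> p2) & p2)  //  T p2.
      branch 1.1 (add T ((p2 <-> p2) & p2)):
        T ((p2 <-> p2) & p2): α-rule — add T (p2 <-> p2), T p2.
        T (p2 <-> p2): β-rule — branch into T p2, T p2  //  F p2, F p2.
          branch 1.1.1 (add T p2, T p2):
            ○ open, literals {p2=true}.
          branch 1.1.2 (add F p2, F p2):
            × closes — contains both p2 and ~p2.
      branch 1.2 (add T p2):
        ○ open, literals {p2=true}.
  branch 2 (add T ((p3 | ~p1) & (p2 & p3))):
    T ((p3 | ~p1) & (p2 & p3)): α-rule — add T (p3 | ~p1), T (p2 & p3).
    T (p2 & p3): α-rule — add T p2, T p3.
    T (p3 | ~p1): β-rule — branch into T p3  //  T ~p1.
      branch 2.1 (add T p3):
        ○ open, literals {p2=true, p3=true}.
      branch 2.2 (add T ~p1):
        ○ open, literals {p1=false, p2=true, p3=true}.
1 branch closed, 4 open.
Each open branch fixes some atoms; the unmentioned ones are free. Counting distinct full assignments: branch {p2=true} (p1, p3, p4) contributes 8 new; branch {p2=true} (p1, p3, p4) contributes 0 new; branch {p2=true, p3=true} (p1, p4) contributes 0 new; branch {p1=false, p2=true, p3=true} (p4) contributes 0 new. Total: 8.

8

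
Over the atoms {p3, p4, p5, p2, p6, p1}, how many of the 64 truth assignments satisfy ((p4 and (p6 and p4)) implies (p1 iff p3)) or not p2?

60

Initial set: {(((p4 and (p6 and p4)) implies (p1 iff p3)) or not p2)}.
(((p4 and (p6 and p4)) implies (p1 iff p3)) or not p2): β-rule — branch into ((p4 and (p6 and p4)) implies (p1 iff p3))  //  not p2.
  branch 1 (add ((p4 and (p6 and p4)) implies (p1 iff p3))):
    ((p4 and (p6 and p4)) implies (p1 iff p3)): β-rule — branch into not (p4 and (p6 and p4))  //  (p1 iff p3).
      branch 1.1 (add not (p4 and (p6 and p4))):
        not (p4 and (p6 and p4)): β-rule — branch into not p4  //  not (p6 and p4).
          branch 1.1.1 (add not p4):
            ○ open, literals {p4=F}.
          branch 1.1.2 (add not (p6 and p4)):
            not (p6 and p4): β-rule — branch into not p6  //  not p4.
              branch 1.1.2.1 (add not p6):
                ○ open, literals {p6=F}.
              branch 1.1.2.2 (add not p4):
                ○ open, literals {p4=F}.
      branch 1.2 (add (p1 iff p3)):
        (p1 iff p3): β-rule — branch into p1, p3  //  not p1, not p3.
          branch 1.2.1 (add p1, p3):
            ○ open, literals {p1=T, p3=T}.
          branch 1.2.2 (add not p1, not p3):
            ○ open, literals {p1=F, p3=F}.
  branch 2 (add not p2):
    ○ open, literals {p2=F}.
0 branches closed, 6 open.
Each open branch fixes some atoms; the unmentioned ones are free. Counting distinct full assignments: branch {p4=F} (p3, p5, p2, p6, p1) contributes 32 new; branch {p6=F} (p3, p4, p5, p2, p1) contributes 16 new; branch {p4=F} (p3, p5, p2, p6, p1) contributes 0 new; branch {p1=T, p3=T} (p4, p5, p2, p6) contributes 4 new; branch {p1=F, p3=F} (p4, p5, p2, p6) contributes 4 new; branch {p2=F} (p3, p4, p5, p6, p1) contributes 4 new. Total: 60.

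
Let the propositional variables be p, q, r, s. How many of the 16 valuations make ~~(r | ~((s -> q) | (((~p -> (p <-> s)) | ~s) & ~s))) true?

10

Initial set: {~~(r | ~((s -> q) | (((~p -> (p <-> s)) | ~s) & ~s)))}.
~~(r | ~((s -> q) | (((~p -> (p <-> s)) | ~s) & ~s))): drop double negation, giving (r | ~((s -> q) | (((~p -> (p <-> s)) | ~s) & ~s))).
(r | ~((s -> q) | (((~p -> (p <-> s)) | ~s) & ~s))): β-rule — branch into r  //  ~((s -> q) | (((~p -> (p <-> s)) | ~s) & ~s)).
  branch 1 (add r):
    ○ open, literals {r=1}.
  branch 2 (add ~((s -> q) | (((~p -> (p <-> s)) | ~s) & ~s))):
    ~((s -> q) | (((~p -> (p <-> s)) | ~s) & ~s)): α-rule — add ~(s -> q), ~(((~p -> (p <-> s)) | ~s) & ~s).
    ~(s -> q): α-rule — add s, ~q.
    ~(((~p -> (p <-> s)) | ~s) & ~s): β-rule — branch into ~((~p -> (p <-> s)) | ~s)  //  ~~s.
      branch 2.1 (add ~((~p -> (p <-> s)) | ~s)):
        ~((~p -> (p <-> s)) | ~s): α-rule — add ~(~p -> (p <-> s)), ~~s.
        ~(~p -> (p <-> s)): α-rule — add ~p, ~(p <-> s).
        ~(p <-> s): β-rule — branch into p, ~s  //  ~p, s.
          branch 2.1.1 (add p, ~s):
            × closes — contains both p and ~p.
          branch 2.1.2 (add ~p, s):
            ○ open, literals {p=0, q=0, s=1}.
      branch 2.2 (add ~~s):
        ○ open, literals {q=0, s=1}.
1 branch closed, 3 open.
Each open branch fixes some atoms; the unmentioned ones are free. Counting distinct full assignments: branch {r=1} (p, q, s) contributes 8 new; branch {p=0, q=0, s=1} (r) contributes 1 new; branch {q=0, s=1} (p, r) contributes 1 new. Total: 10.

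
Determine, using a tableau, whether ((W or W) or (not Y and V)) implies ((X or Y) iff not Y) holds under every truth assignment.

Assume the negation and expand:
Initial set: {not (((W or W) or (not Y and V)) implies ((X or Y) iff not Y))}.
not (((W or W) or (not Y and V)) implies ((X or Y) iff not Y)): α-rule — add ((W or W) or (not Y and V)), not ((X or Y) iff not Y).
((W or W) or (not Y and V)): β-rule — branch into (W or W)  //  (not Y and V).
  branch 1 (add (W or W)):
    not ((X or Y) iff not Y): β-rule — branch into (X or Y), not not Y  //  not (X or Y), not Y.
      branch 1.1 (add (X or Y), not not Y):
        (W or W): β-rule — branch into W  //  W.
          branch 1.1.1 (add W):
            (X or Y): β-rule — branch into X  //  Y.
              branch 1.1.1.1 (add X):
                ○ open, literals {W=1, X=1, Y=1}.
              branch 1.1.1.2 (add Y):
                ○ open, literals {W=1, Y=1}.
          branch 1.1.2 (add W):
            (X or Y): β-rule — branch into X  //  Y.
              branch 1.1.2.1 (add X):
                ○ open, literals {W=1, X=1, Y=1}.
              branch 1.1.2.2 (add Y):
                ○ open, literals {W=1, Y=1}.
      branch 1.2 (add not (X or Y), not Y):
        not (X or Y): α-rule — add not X, not Y.
        (W or W): β-rule — branch into W  //  W.
          branch 1.2.1 (add W):
            ○ open, literals {W=1, X=0, Y=0}.
          branch 1.2.2 (add W):
            ○ open, literals {W=1, X=0, Y=0}.
  branch 2 (add (not Y and V)):
    (not Y and V): α-rule — add not Y, V.
    not ((X or Y) iff not Y): β-rule — branch into (X or Y), not not Y  //  not (X or Y), not Y.
      branch 2.1 (add (X or Y), not not Y):
        × closes — contains both Y and not Y.
      branch 2.2 (add not (X or Y), not Y):
        not (X or Y): α-rule — add not X, not Y.
        ○ open, literals {V=1, X=0, Y=0}.
1 branch closed, 7 open.
An open branch gives a countermodel: W=1, X=1, Y=1 (unmentioned atoms arbitrary); under it the original formula is false.

Not valid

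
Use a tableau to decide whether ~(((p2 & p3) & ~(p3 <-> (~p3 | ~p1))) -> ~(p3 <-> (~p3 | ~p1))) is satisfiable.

Unsatisfiable

Initial set: {~(((p2 & p3) & ~(p3 <-> (~p3 | ~p1))) -> ~(p3 <-> (~p3 | ~p1)))}.
~(((p2 & p3) & ~(p3 <-> (~p3 | ~p1))) -> ~(p3 <-> (~p3 | ~p1))): α-rule — add ((p2 & p3) & ~(p3 <-> (~p3 | ~p1))), ~~(p3 <-> (~p3 | ~p1)).
((p2 & p3) & ~(p3 <-> (~p3 | ~p1))): α-rule — add (p2 & p3), ~(p3 <-> (~p3 | ~p1)).
(p2 & p3): α-rule — add p2, p3.
~~(p3 <-> (~p3 | ~p1)): β-rule — branch into p3, (~p3 | ~p1)  //  ~p3, ~(~p3 | ~p1).
  branch 1 (add p3, (~p3 | ~p1)):
    ~(p3 <-> (~p3 | ~p1)): β-rule — branch into p3, ~(~p3 | ~p1)  //  ~p3, (~p3 | ~p1).
      branch 1.1 (add p3, ~(~p3 | ~p1)):
        ~(~p3 | ~p1): α-rule — add ~~p3, ~~p1.
        (~p3 | ~p1): β-rule — branch into ~p3  //  ~p1.
          branch 1.1.1 (add ~p3):
            × closes — contains both p3 and ~p3.
          branch 1.1.2 (add ~p1):
            × closes — contains both p1 and ~p1.
      branch 1.2 (add ~p3, (~p3 | ~p1)):
        × closes — contains both p3 and ~p3.
  branch 2 (add ~p3, ~(~p3 | ~p1)):
    × closes — contains both p3 and ~p3.
All 4 branches close.
Every branch closed; the formula is unsatisfiable.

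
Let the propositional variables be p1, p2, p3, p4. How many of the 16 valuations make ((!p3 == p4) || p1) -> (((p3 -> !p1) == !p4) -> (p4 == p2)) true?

13

Initial set: {(((!p3 == p4) || p1) -> (((p3 -> !p1) == !p4) -> (p4 == p2)))}.
(((!p3 == p4) || p1) -> (((p3 -> !p1) == !p4) -> (p4 == p2))): β-rule — branch into !((!p3 == p4) || p1)  //  (((p3 -> !p1) == !p4) -> (p4 == p2)).
  branch 1 (add !((!p3 == p4) || p1)):
    !((!p3 == p4) || p1): α-rule — add !(!p3 == p4), !p1.
    !(!p3 == p4): β-rule — branch into !p3, !p4  //  !!p3, p4.
      branch 1.1 (add !p3, !p4):
        ○ open, literals {p1=0, p3=0, p4=0}.
      branch 1.2 (add !!p3, p4):
        ○ open, literals {p1=0, p3=1, p4=1}.
  branch 2 (add (((p3 -> !p1) == !p4) -> (p4 == p2))):
    (((p3 -> !p1) == !p4) -> (p4 == p2)): β-rule — branch into !((p3 -> !p1) == !p4)  //  (p4 == p2).
      branch 2.1 (add !((p3 -> !p1) == !p4)):
        !((p3 -> !p1) == !p4): β-rule — branch into (p3 -> !p1), !!p4  //  !(p3 -> !p1), !p4.
          branch 2.1.1 (add (p3 -> !p1), !!p4):
            (p3 -> !p1): β-rule — branch into !p3  //  !p1.
              branch 2.1.1.1 (add !p3):
                ○ open, literals {p3=0, p4=1}.
              branch 2.1.1.2 (add !p1):
                ○ open, literals {p1=0, p4=1}.
          branch 2.1.2 (add !(p3 -> !p1), !p4):
            !(p3 -> !p1): α-rule — add p3, !!p1.
            ○ open, literals {p1=1, p3=1, p4=0}.
      branch 2.2 (add (p4 == p2)):
        (p4 == p2): β-rule — branch into p4, p2  //  !p4, !p2.
          branch 2.2.1 (add p4, p2):
            ○ open, literals {p2=1, p4=1}.
          branch 2.2.2 (add !p4, !p2):
            ○ open, literals {p2=0, p4=0}.
0 branches closed, 7 open.
Each open branch fixes some atoms; the unmentioned ones are free. Counting distinct full assignments: branch {p1=0, p3=0, p4=0} (p2) contributes 2 new; branch {p1=0, p3=1, p4=1} (p2) contributes 2 new; branch {p3=0, p4=1} (p1, p2) contributes 4 new; branch {p1=0, p4=1} (p2, p3) contributes 0 new; branch {p1=1, p3=1, p4=0} (p2) contributes 2 new; branch {p2=1, p4=1} (p1, p3) contributes 1 new; branch {p2=0, p4=0} (p1, p3) contributes 2 new. Total: 13.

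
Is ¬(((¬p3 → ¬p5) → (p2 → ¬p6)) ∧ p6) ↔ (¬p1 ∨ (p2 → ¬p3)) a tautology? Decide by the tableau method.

Assume the negation and expand:
Initial set: {¬(¬(((¬p3 → ¬p5) → (p2 → ¬p6)) ∧ p6) ↔ (¬p1 ∨ (p2 → ¬p3)))}.
¬(¬(((¬p3 → ¬p5) → (p2 → ¬p6)) ∧ p6) ↔ (¬p1 ∨ (p2 → ¬p3))): β-rule — branch into ¬(((¬p3 → ¬p5) → (p2 → ¬p6)) ∧ p6), ¬(¬p1 ∨ (p2 → ¬p3))  //  ¬¬(((¬p3 → ¬p5) → (p2 → ¬p6)) ∧ p6), (¬p1 ∨ (p2 → ¬p3)).
  branch 1 (add ¬(((¬p3 → ¬p5) → (p2 → ¬p6)) ∧ p6), ¬(¬p1 ∨ (p2 → ¬p3))):
    ¬(¬p1 ∨ (p2 → ¬p3)): α-rule — add ¬¬p1, ¬(p2 → ¬p3).
    ¬(p2 → ¬p3): α-rule — add p2, ¬¬p3.
    ¬(((¬p3 → ¬p5) → (p2 → ¬p6)) ∧ p6): β-rule — branch into ¬((¬p3 → ¬p5) → (p2 → ¬p6))  //  ¬p6.
      branch 1.1 (add ¬((¬p3 → ¬p5) → (p2 → ¬p6))):
        ¬((¬p3 → ¬p5) → (p2 → ¬p6)): α-rule — add (¬p3 → ¬p5), ¬(p2 → ¬p6).
        ¬(p2 → ¬p6): α-rule — add p2, ¬¬p6.
        (¬p3 → ¬p5): β-rule — branch into ¬¬p3  //  ¬p5.
          branch 1.1.1 (add ¬¬p3):
            ○ open, literals {p1=1, p2=1, p3=1, p6=1}.
          branch 1.1.2 (add ¬p5):
            ○ open, literals {p1=1, p2=1, p3=1, p5=0, p6=1}.
      branch 1.2 (add ¬p6):
        ○ open, literals {p1=1, p2=1, p3=1, p6=0}.
  branch 2 (add ¬¬(((¬p3 → ¬p5) → (p2 → ¬p6)) ∧ p6), (¬p1 ∨ (p2 → ¬p3))):
    ¬¬(((¬p3 → ¬p5) → (p2 → ¬p6)) ∧ p6): α-rule — add ((¬p3 → ¬p5) → (p2 → ¬p6)), p6.
    (¬p1 ∨ (p2 → ¬p3)): β-rule — branch into ¬p1  //  (p2 → ¬p3).
      branch 2.1 (add ¬p1):
        ((¬p3 → ¬p5) → (p2 → ¬p6)): β-rule — branch into ¬(¬p3 → ¬p5)  //  (p2 → ¬p6).
          branch 2.1.1 (add ¬(¬p3 → ¬p5)):
            ¬(¬p3 → ¬p5): α-rule — add ¬p3, ¬¬p5.
            ○ open, literals {p1=0, p3=0, p5=1, p6=1}.
          branch 2.1.2 (add (p2 → ¬p6)):
            (p2 → ¬p6): β-rule — branch into ¬p2  //  ¬p6.
              branch 2.1.2.1 (add ¬p2):
                ○ open, literals {p1=0, p2=0, p6=1}.
              branch 2.1.2.2 (add ¬p6):
                × closes — contains both p6 and ¬p6.
      branch 2.2 (add (p2 → ¬p3)):
        ((¬p3 → ¬p5) → (p2 → ¬p6)): β-rule — branch into ¬(¬p3 → ¬p5)  //  (p2 → ¬p6).
          branch 2.2.1 (add ¬(¬p3 → ¬p5)):
            ¬(¬p3 → ¬p5): α-rule — add ¬p3, ¬¬p5.
            (p2 → ¬p3): β-rule — branch into ¬p2  //  ¬p3.
              branch 2.2.1.1 (add ¬p2):
                ○ open, literals {p2=0, p3=0, p5=1, p6=1}.
              branch 2.2.1.2 (add ¬p3):
                ○ open, literals {p3=0, p5=1, p6=1}.
          branch 2.2.2 (add (p2 → ¬p6)):
            (p2 → ¬p3): β-rule — branch into ¬p2  //  ¬p3.
              branch 2.2.2.1 (add ¬p2):
                (p2 → ¬p6): β-rule — branch into ¬p2  //  ¬p6.
                  branch 2.2.2.1.1 (add ¬p2):
                    ○ open, literals {p2=0, p6=1}.
                  branch 2.2.2.1.2 (add ¬p6):
                    × closes — contains both p6 and ¬p6.
              branch 2.2.2.2 (add ¬p3):
                (p2 → ¬p6): β-rule — branch into ¬p2  //  ¬p6.
                  branch 2.2.2.2.1 (add ¬p2):
                    ○ open, literals {p2=0, p3=0, p6=1}.
                  branch 2.2.2.2.2 (add ¬p6):
                    × closes — contains both p6 and ¬p6.
3 branches closed, 9 open.
An open branch gives a countermodel: p1=1, p2=1, p3=1, p6=1 (unmentioned atoms arbitrary); under it the original formula is false.

Not valid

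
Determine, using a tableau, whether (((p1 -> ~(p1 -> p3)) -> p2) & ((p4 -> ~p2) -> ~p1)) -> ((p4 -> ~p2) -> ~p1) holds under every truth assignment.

Valid

Assume the negation and expand:
Initial set: {~((((p1 -> ~(p1 -> p3)) -> p2) & ((p4 -> ~p2) -> ~p1)) -> ((p4 -> ~p2) -> ~p1))}.
~((((p1 -> ~(p1 -> p3)) -> p2) & ((p4 -> ~p2) -> ~p1)) -> ((p4 -> ~p2) -> ~p1)): α-rule — add (((p1 -> ~(p1 -> p3)) -> p2) & ((p4 -> ~p2) -> ~p1)), ~((p4 -> ~p2) -> ~p1).
(((p1 -> ~(p1 -> p3)) -> p2) & ((p4 -> ~p2) -> ~p1)): α-rule — add ((p1 -> ~(p1 -> p3)) -> p2), ((p4 -> ~p2) -> ~p1).
~((p4 -> ~p2) -> ~p1): α-rule — add (p4 -> ~p2), ~~p1.
((p1 -> ~(p1 -> p3)) -> p2): β-rule — branch into ~(p1 -> ~(p1 -> p3))  //  p2.
  branch 1 (add ~(p1 -> ~(p1 -> p3))):
    ~(p1 -> ~(p1 -> p3)): α-rule — add p1, ~~(p1 -> p3).
    ((p4 -> ~p2) -> ~p1): β-rule — branch into ~(p4 -> ~p2)  //  ~p1.
      branch 1.1 (add ~(p4 -> ~p2)):
        ~(p4 -> ~p2): α-rule — add p4, ~~p2.
        (p4 -> ~p2): β-rule — branch into ~p4  //  ~p2.
          branch 1.1.1 (add ~p4):
            × closes — contains both p4 and ~p4.
          branch 1.1.2 (add ~p2):
            × closes — contains both p2 and ~p2.
      branch 1.2 (add ~p1):
        × closes — contains both p1 and ~p1.
  branch 2 (add p2):
    ((p4 -> ~p2) -> ~p1): β-rule — branch into ~(p4 -> ~p2)  //  ~p1.
      branch 2.1 (add ~(p4 -> ~p2)):
        ~(p4 -> ~p2): α-rule — add p4, ~~p2.
        (p4 -> ~p2): β-rule — branch into ~p4  //  ~p2.
          branch 2.1.1 (add ~p4):
            × closes — contains both p4 and ~p4.
          branch 2.1.2 (add ~p2):
            × closes — contains both p2 and ~p2.
      branch 2.2 (add ~p1):
        × closes — contains both p1 and ~p1.
All 6 branches close.
Every branch closed, so the negation is unsatisfiable and the formula is valid.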